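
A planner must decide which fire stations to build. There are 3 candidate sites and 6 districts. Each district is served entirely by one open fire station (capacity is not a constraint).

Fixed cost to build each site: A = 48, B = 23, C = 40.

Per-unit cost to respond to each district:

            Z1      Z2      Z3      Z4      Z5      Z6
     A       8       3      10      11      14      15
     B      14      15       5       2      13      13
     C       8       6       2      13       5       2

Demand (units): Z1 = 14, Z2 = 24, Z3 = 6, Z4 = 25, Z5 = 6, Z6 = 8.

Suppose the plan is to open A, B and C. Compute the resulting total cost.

Total cost: 403

Each district is assigned to its cheapest site among the open ones.
{A, B, C}: Z1→A 8·14=112, Z2→A 3·24=72, Z3→C 2·6=12, Z4→B 2·25=50, Z5→C 5·6=30, Z6→C 2·8=16. Service 292; fixed 111; total 403.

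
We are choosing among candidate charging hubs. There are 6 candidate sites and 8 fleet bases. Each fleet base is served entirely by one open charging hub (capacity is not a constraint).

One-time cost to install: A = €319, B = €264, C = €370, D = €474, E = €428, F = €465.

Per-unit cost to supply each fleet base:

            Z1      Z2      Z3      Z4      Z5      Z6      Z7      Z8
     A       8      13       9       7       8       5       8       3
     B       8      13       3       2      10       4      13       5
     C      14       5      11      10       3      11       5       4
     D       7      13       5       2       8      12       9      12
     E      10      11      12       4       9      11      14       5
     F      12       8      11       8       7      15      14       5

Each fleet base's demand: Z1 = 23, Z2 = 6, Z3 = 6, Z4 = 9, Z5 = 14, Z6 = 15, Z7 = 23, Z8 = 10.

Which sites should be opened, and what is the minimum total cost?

For any fixed open set, each fleet base goes to its cheapest open site; total = fixed + service.
{A}: Z1→A 8·23=184, Z2→A 13·6=78, Z3→A 9·6=54, Z4→A 7·9=63, Z5→A 8·14=112, Z6→A 5·15=75, Z7→A 8·23=184, Z8→A 3·10=30. Service 780; fixed 319; total 1099.
{B}: Z1→B 8·23=184, Z2→B 13·6=78, Z3→B 3·6=18, Z4→B 2·9=18, Z5→B 10·14=140, Z6→B 4·15=60, Z7→B 13·23=299, Z8→B 5·10=50. Service 847; fixed 264; total 1111.
{B, C}: service 507 + fixed 634 = 1141
{A, B, C, D, E, F}: service 474 + fixed 2320 = 2794
No other subset beats 1099.

Open A only; minimum total cost 1099.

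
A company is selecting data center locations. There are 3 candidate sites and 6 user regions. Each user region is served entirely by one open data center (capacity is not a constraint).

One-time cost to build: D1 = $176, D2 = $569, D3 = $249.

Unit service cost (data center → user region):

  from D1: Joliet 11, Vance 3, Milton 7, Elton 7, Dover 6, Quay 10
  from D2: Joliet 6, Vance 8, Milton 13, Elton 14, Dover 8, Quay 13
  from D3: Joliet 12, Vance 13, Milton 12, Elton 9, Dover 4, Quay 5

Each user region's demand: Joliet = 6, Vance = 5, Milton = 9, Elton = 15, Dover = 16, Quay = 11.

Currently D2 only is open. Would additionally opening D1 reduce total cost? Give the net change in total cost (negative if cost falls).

Yes — net change −73 (cost falls by 73).

Current service cost with {D2}: 674.
Adding D1: each user region re-picks its cheapest; new service cost 425, saving 249.
Extra fixed cost: 176. Net change = 176 − 249 = -73.
(Totals: 1243 → 1170.)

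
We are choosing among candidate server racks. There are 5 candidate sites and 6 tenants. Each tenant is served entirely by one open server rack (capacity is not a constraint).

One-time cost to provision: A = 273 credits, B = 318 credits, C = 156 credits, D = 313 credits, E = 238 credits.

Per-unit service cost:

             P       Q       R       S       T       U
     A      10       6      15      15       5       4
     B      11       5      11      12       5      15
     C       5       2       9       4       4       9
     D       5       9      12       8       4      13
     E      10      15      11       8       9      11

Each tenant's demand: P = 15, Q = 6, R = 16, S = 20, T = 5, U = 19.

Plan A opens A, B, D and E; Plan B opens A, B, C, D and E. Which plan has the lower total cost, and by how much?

Plan A is cheaper by 26.

Plan A: {A, B, D, E}: P→D 5·15=75, Q→B 5·6=30, R→B 11·16=176, S→D 8·20=160, T→D 4·5=20, U→A 4·19=76. Service 537; fixed 1142; total 1679.
Plan B: {A, B, C, D, E}: P→C 5·15=75, Q→C 2·6=12, R→C 9·16=144, S→C 4·20=80, T→C 4·5=20, U→A 4·19=76. Service 407; fixed 1298; total 1705.
Difference: |1679 − 1705| = 26.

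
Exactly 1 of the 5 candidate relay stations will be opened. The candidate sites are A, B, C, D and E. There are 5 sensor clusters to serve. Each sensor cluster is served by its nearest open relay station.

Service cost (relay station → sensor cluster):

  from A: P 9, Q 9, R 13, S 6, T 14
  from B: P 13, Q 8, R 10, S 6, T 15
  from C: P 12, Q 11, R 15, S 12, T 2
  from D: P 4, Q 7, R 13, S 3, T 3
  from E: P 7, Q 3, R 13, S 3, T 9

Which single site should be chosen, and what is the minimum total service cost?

Choose D only; total service cost 30.

With exactly 1 open, each sensor cluster uses its cheapest among the chosen.
{D}: P→D 4, Q→D 7, R→D 13, S→D 3, T→D 3. Service cost 30.
{E}: service cost 35
{A}: service cost 51
Among all 5 size-1 choices, {D} is lowest.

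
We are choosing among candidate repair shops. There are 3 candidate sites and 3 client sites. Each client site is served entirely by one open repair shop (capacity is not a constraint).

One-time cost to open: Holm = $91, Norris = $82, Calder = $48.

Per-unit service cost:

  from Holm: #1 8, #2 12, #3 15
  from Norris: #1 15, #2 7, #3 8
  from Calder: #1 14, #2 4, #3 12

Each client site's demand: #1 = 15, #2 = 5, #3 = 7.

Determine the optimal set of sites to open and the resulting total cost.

Open Calder only; minimum total cost 362.

For any fixed open set, each client site goes to its cheapest open site; total = fixed + service.
{Calder}: #1→Calder 14·15=210, #2→Calder 4·5=20, #3→Calder 12·7=84. Service 314; fixed 48; total 362.
{Holm, Calder}: service 224 + fixed 139 = 363
{Holm}: service 285 + fixed 91 = 376
{Holm, Norris, Calder}: service 196 + fixed 221 = 417
No other subset beats 362.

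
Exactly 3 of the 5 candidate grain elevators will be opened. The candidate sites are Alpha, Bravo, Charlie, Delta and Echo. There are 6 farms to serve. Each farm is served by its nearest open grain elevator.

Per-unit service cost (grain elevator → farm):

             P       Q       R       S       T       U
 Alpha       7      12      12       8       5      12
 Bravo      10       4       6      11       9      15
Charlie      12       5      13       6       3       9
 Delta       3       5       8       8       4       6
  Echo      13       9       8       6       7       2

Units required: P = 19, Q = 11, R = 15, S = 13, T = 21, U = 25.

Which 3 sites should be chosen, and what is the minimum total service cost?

With exactly 3 open, each farm uses its cheapest among the chosen.
{Bravo, Delta, Echo}: P→Delta 3·19=57, Q→Bravo 4·11=44, R→Bravo 6·15=90, S→Echo 6·13=78, T→Delta 4·21=84, U→Echo 2·25=50. Service cost 403.
{Charlie, Delta, Echo}: service cost 423
{Alpha, Delta, Echo}: service cost 444
Among all 10 size-3 choices, {Bravo, Delta, Echo} is lowest.

Choose Bravo, Delta and Echo; total service cost 403.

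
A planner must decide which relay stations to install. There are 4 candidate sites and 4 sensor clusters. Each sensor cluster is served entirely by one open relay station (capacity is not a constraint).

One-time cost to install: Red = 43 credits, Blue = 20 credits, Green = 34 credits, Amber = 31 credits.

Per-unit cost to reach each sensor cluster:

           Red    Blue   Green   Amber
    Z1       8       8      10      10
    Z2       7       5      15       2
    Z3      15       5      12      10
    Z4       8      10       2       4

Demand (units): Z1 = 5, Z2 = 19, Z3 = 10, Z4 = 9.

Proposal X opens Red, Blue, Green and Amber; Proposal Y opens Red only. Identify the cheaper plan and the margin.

Proposal X is cheaper by 164.

Proposal X: {Red, Blue, Green, Amber}: Z1→Red 8·5=40, Z2→Amber 2·19=38, Z3→Blue 5·10=50, Z4→Green 2·9=18. Service 146; fixed 128; total 274.
Proposal Y: {Red}: Z1→Red 8·5=40, Z2→Red 7·19=133, Z3→Red 15·10=150, Z4→Red 8·9=72. Service 395; fixed 43; total 438.
Difference: |274 − 438| = 164.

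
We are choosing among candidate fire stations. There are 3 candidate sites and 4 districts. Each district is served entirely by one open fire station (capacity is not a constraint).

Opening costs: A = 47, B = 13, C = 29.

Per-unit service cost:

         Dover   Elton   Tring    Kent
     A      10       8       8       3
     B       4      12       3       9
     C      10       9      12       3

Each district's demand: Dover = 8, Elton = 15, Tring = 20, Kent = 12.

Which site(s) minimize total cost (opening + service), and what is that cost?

Open B and C; minimum total cost 305.

For any fixed open set, each district goes to its cheapest open site; total = fixed + service.
{B, C}: Dover→B 4·8=32, Elton→C 9·15=135, Tring→B 3·20=60, Kent→C 3·12=36. Service 263; fixed 42; total 305.
{A, B}: Dover→B 4·8=32, Elton→A 8·15=120, Tring→B 3·20=60, Kent→A 3·12=36. Service 248; fixed 60; total 308.
{A, B, C}: Dover→B 4·8=32, Elton→A 8·15=120, Tring→B 3·20=60, Kent→A 3·12=36. Service 248; fixed 89; total 337.
{B}: Dover→B 4·8=32, Elton→B 12·15=180, Tring→B 3·20=60, Kent→B 9·12=108. Service 380; fixed 13; total 393.
(All 7 nonempty subsets were checked; B and C is lowest.)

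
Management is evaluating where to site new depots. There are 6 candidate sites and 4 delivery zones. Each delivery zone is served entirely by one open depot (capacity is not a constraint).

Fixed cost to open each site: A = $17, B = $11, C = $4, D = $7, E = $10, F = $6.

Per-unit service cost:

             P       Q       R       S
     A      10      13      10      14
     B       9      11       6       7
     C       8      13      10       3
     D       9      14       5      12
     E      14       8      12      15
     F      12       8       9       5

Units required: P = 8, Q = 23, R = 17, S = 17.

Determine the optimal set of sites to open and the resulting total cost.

Open C, D and F; minimum total cost 401.

For any fixed open set, each delivery zone goes to its cheapest open site; total = fixed + service.
{C, D, F}: P→C 8·8=64, Q→F 8·23=184, R→D 5·17=85, S→C 3·17=51. Service 384; fixed 17; total 401.
{C, D, E}: service 384 + fixed 21 = 405
{C, D, E, F}: P→C 8·8=64, Q→E 8·23=184, R→D 5·17=85, S→C 3·17=51. Service 384; fixed 27; total 411.
{A, B, C, D, E, F}: service 384 + fixed 55 = 439
No other subset beats 401.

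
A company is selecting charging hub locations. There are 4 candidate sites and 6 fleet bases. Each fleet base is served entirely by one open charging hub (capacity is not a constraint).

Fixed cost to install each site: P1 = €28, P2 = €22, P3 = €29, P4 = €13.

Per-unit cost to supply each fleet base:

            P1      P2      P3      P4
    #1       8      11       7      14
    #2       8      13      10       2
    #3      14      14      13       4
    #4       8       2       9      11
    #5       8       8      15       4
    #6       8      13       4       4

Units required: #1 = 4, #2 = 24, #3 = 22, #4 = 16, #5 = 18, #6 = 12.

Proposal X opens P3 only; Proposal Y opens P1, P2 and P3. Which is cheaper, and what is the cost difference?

Proposal Y is cheaper by 236.

Proposal X: {P3}: #1→P3 7·4=28, #2→P3 10·24=240, #3→P3 13·22=286, #4→P3 9·16=144, #5→P3 15·18=270, #6→P3 4·12=48. Service 1016; fixed 29; total 1045.
Proposal Y: {P1, P2, P3}: #1→P3 7·4=28, #2→P1 8·24=192, #3→P3 13·22=286, #4→P2 2·16=32, #5→P1 8·18=144, #6→P3 4·12=48. Service 730; fixed 79; total 809.
Difference: |1045 − 809| = 236.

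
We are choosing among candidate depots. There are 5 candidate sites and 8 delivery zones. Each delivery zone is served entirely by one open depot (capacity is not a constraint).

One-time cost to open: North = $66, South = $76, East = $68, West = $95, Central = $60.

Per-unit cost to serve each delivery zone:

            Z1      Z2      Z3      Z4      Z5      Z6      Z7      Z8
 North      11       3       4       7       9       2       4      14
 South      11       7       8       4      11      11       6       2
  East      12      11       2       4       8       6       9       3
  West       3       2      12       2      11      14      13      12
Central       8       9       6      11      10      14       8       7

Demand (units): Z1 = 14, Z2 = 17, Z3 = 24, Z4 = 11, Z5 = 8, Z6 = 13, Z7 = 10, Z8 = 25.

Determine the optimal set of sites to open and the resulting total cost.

For any fixed open set, each delivery zone goes to its cheapest open site; total = fixed + service.
{North, East, West}: Z1→West 3·14=42, Z2→West 2·17=34, Z3→East 2·24=48, Z4→West 2·11=22, Z5→East 8·8=64, Z6→North 2·13=26, Z7→North 4·10=40, Z8→East 3·25=75. Service 351; fixed 229; total 580.
{East, West}: service 453 + fixed 163 = 616
{North, South, West}: service 382 + fixed 237 = 619
{North, South, East, West, Central}: service 326 + fixed 365 = 691
No other subset beats 580.

Open North, East and West; minimum total cost 580.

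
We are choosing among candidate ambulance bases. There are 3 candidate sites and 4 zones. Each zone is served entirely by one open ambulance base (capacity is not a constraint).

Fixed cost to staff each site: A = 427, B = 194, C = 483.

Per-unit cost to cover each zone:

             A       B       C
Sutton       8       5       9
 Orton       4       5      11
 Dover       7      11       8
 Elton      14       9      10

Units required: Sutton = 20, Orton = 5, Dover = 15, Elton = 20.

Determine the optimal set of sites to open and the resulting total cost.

Open B only; minimum total cost 664.

For any fixed open set, each zone goes to its cheapest open site; total = fixed + service.
{B}: Sutton→B 5·20=100, Orton→B 5·5=25, Dover→B 11·15=165, Elton→B 9·20=180. Service 470; fixed 194; total 664.
{A}: service 565 + fixed 427 = 992
{A, B}: Sutton→B 5·20=100, Orton→A 4·5=20, Dover→A 7·15=105, Elton→B 9·20=180. Service 405; fixed 621; total 1026.
{A, B, C}: service 405 + fixed 1104 = 1509
No other subset beats 664.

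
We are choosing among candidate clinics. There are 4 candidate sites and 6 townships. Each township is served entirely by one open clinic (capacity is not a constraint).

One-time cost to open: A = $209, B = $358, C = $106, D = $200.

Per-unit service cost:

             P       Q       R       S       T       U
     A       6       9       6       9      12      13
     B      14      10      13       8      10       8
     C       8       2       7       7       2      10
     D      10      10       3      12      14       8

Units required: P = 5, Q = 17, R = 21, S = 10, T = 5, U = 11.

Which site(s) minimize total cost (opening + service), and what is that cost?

Open C only; minimum total cost 517.

For any fixed open set, each township goes to its cheapest open site; total = fixed + service.
{C}: P→C 8·5=40, Q→C 2·17=34, R→C 7·21=147, S→C 7·10=70, T→C 2·5=10, U→C 10·11=110. Service 411; fixed 106; total 517.
{C, D}: service 305 + fixed 306 = 611
{A, C}: service 380 + fixed 315 = 695
{A, B, C, D}: service 295 + fixed 873 = 1168
No other subset beats 517.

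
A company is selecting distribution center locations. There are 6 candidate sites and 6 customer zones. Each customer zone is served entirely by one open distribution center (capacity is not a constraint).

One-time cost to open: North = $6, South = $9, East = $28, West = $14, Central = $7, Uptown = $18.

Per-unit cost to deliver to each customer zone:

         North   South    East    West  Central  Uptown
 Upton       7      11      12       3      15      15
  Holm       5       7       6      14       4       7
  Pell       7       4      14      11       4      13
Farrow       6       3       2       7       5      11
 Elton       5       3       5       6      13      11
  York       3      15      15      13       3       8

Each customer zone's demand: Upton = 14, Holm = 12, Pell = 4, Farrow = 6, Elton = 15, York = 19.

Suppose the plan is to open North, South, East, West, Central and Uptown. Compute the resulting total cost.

Each customer zone is assigned to its cheapest site among the open ones.
{North, South, East, West, Central, Uptown}: Upton→West 3·14=42, Holm→Central 4·12=48, Pell→South 4·4=16, Farrow→East 2·6=12, Elton→South 3·15=45, York→North 3·19=57. Service 220; fixed 82; total 302.

Total cost: 302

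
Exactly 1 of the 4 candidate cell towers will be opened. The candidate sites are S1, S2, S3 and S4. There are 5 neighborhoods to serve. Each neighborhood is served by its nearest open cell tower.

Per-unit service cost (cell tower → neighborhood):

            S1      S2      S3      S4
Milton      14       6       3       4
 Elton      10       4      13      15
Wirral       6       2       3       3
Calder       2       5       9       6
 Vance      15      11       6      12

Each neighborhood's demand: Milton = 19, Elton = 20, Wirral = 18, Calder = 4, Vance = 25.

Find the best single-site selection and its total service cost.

Choose S2 only; total service cost 525.

With exactly 1 open, each neighborhood uses its cheapest among the chosen.
{S2}: Milton→S2 6·19=114, Elton→S2 4·20=80, Wirral→S2 2·18=36, Calder→S2 5·4=20, Vance→S2 11·25=275. Service cost 525.
{S3}: service cost 557
{S4}: service cost 754
Among all 4 size-1 choices, {S2} is lowest.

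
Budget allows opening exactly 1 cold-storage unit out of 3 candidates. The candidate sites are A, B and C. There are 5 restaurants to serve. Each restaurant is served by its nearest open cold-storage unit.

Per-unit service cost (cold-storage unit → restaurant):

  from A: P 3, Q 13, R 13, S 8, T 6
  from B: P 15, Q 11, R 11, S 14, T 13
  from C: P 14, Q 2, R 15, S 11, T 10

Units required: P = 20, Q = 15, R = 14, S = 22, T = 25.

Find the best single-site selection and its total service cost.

With exactly 1 open, each restaurant uses its cheapest among the chosen.
{A}: P→A 3·20=60, Q→A 13·15=195, R→A 13·14=182, S→A 8·22=176, T→A 6·25=150. Service cost 763.
{C}: service cost 1012
{B}: service cost 1252
Among all 3 size-1 choices, {A} is lowest.

Choose A only; total service cost 763.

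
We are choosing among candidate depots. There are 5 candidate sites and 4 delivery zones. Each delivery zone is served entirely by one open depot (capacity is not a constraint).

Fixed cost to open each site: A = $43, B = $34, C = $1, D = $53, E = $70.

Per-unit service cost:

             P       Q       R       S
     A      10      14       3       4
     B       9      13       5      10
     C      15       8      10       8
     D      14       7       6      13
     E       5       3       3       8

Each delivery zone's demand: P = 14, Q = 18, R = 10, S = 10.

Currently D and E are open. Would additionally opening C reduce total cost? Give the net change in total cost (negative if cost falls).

Current service cost with {D, E}: 234.
Adding C: each delivery zone re-picks its cheapest; new service cost 234, saving 0.
Extra fixed cost: 1. Net change = 1 − 0 = 1.
(Totals: 357 → 358.)

No — net change +1 (cost rises by 1).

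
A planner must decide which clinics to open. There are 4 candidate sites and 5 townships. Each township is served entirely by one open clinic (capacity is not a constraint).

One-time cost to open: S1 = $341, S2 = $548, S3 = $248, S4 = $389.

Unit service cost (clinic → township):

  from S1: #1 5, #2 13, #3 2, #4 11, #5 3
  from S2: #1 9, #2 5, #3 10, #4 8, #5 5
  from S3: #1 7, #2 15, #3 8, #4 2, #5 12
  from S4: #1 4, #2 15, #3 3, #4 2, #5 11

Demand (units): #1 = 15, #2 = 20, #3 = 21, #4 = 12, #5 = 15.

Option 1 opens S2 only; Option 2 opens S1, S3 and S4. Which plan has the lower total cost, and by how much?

Option 1: {S2}: #1→S2 9·15=135, #2→S2 5·20=100, #3→S2 10·21=210, #4→S2 8·12=96, #5→S2 5·15=75. Service 616; fixed 548; total 1164.
Option 2: {S1, S3, S4}: #1→S4 4·15=60, #2→S1 13·20=260, #3→S1 2·21=42, #4→S3 2·12=24, #5→S1 3·15=45. Service 431; fixed 978; total 1409.
Difference: |1164 − 1409| = 245.

Option 1 is cheaper by 245.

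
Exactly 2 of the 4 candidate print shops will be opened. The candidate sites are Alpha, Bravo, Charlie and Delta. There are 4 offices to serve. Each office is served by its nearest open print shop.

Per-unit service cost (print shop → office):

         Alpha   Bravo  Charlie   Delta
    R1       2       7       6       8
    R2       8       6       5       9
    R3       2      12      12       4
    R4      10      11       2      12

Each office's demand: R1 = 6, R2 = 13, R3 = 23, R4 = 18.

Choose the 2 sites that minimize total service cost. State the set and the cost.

Choose Alpha and Charlie; total service cost 159.

With exactly 2 open, each office uses its cheapest among the chosen.
{Alpha, Charlie}: R1→Alpha 2·6=12, R2→Charlie 5·13=65, R3→Alpha 2·23=46, R4→Charlie 2·18=36. Service cost 159.
{Charlie, Delta}: service cost 229
{Alpha, Bravo}: service cost 316
Among all 6 size-2 choices, {Alpha, Charlie} is lowest.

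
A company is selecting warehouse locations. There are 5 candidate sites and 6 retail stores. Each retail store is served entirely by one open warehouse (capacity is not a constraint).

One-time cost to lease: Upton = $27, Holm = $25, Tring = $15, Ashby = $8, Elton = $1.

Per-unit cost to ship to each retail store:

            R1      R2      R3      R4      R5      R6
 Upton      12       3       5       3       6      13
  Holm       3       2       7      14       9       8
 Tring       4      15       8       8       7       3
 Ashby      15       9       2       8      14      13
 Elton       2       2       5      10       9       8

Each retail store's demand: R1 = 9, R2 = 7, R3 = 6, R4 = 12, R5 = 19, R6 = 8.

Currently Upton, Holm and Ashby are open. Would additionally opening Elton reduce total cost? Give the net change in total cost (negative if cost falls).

Current service cost with {Upton, Holm, Ashby}: 267.
Adding Elton: each retail store re-picks its cheapest; new service cost 258, saving 9.
Extra fixed cost: 1. Net change = 1 − 9 = -8.
(Totals: 327 → 319.)

Yes — net change −8 (cost falls by 8).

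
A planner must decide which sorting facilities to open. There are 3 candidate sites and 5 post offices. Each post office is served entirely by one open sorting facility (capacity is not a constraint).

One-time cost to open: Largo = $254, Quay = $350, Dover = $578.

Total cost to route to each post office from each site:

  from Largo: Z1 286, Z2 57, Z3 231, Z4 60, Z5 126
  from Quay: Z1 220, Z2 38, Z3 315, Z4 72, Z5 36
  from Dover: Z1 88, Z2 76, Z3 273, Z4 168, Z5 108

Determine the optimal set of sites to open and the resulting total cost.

For any fixed open set, each post office goes to its cheapest open site; total = fixed + service.
{Largo}: Z1→Largo 286, Z2→Largo 57, Z3→Largo 231, Z4→Largo 60, Z5→Largo 126. Service 760; fixed 254; total 1014.
{Quay}: service 681 + fixed 350 = 1031
{Largo, Quay}: Z1→Quay 220, Z2→Quay 38, Z3→Largo 231, Z4→Largo 60, Z5→Quay 36. Service 585; fixed 604; total 1189.
{Largo, Quay, Dover}: Z1→Dover 88, Z2→Quay 38, Z3→Largo 231, Z4→Largo 60, Z5→Quay 36. Service 453; fixed 1182; total 1635.
No other subset beats 1014.

Open Largo only; minimum total cost 1014.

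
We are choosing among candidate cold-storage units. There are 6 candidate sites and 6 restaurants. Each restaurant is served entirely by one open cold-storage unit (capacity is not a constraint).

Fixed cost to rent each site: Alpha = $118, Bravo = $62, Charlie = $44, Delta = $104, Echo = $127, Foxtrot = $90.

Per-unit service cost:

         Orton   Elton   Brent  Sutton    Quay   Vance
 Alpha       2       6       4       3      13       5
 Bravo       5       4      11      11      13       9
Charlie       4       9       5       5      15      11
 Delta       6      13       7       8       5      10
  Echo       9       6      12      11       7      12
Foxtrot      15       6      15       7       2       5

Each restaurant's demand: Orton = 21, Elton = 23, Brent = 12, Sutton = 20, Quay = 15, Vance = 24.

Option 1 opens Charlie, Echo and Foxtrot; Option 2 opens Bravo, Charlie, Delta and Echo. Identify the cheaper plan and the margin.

Option 1: {Charlie, Echo, Foxtrot}: Orton→Charlie 4·21=84, Elton→Echo 6·23=138, Brent→Charlie 5·12=60, Sutton→Charlie 5·20=100, Quay→Foxtrot 2·15=30, Vance→Foxtrot 5·24=120. Service 532; fixed 261; total 793.
Option 2: {Bravo, Charlie, Delta, Echo}: Orton→Charlie 4·21=84, Elton→Bravo 4·23=92, Brent→Charlie 5·12=60, Sutton→Charlie 5·20=100, Quay→Delta 5·15=75, Vance→Bravo 9·24=216. Service 627; fixed 337; total 964.
Difference: |793 − 964| = 171.

Option 1 is cheaper by 171.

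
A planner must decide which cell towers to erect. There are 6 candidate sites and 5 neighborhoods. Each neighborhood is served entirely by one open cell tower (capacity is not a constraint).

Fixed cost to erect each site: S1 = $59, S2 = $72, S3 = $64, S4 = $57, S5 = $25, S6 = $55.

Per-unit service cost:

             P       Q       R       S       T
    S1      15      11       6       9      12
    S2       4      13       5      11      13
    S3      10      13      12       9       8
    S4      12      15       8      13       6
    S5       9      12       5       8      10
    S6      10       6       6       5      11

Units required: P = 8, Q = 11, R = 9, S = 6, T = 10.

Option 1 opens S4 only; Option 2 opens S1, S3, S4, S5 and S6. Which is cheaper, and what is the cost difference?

Option 1 is cheaper by 5.

Option 1: {S4}: P→S4 12·8=96, Q→S4 15·11=165, R→S4 8·9=72, S→S4 13·6=78, T→S4 6·10=60. Service 471; fixed 57; total 528.
Option 2: {S1, S3, S4, S5, S6}: P→S5 9·8=72, Q→S6 6·11=66, R→S5 5·9=45, S→S6 5·6=30, T→S4 6·10=60. Service 273; fixed 260; total 533.
Difference: |528 − 533| = 5.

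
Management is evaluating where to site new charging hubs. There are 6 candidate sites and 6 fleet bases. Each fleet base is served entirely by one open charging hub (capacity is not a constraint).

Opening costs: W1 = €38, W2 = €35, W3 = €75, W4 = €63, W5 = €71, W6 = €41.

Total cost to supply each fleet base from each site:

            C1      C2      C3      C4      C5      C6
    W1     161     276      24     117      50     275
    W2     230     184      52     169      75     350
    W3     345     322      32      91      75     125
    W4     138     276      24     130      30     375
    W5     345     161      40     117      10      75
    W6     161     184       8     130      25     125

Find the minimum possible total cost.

Minimum total cost: 644

For any fixed open set, each fleet base goes to its cheapest open site; total = fixed + service.
{W5, W6}: C1→W6 161, C2→W5 161, C3→W6 8, C4→W5 117, C5→W5 10, C6→W5 75. Service 532; fixed 112; total 644.
{W1, W5}: service 548 + fixed 109 = 657
{W4, W5}: C1→W4 138, C2→W5 161, C3→W4 24, C4→W5 117, C5→W5 10, C6→W5 75. Service 525; fixed 134; total 659.
{W1, W2, W3, W4, W5, W6}: service 483 + fixed 323 = 806
No other subset beats 644.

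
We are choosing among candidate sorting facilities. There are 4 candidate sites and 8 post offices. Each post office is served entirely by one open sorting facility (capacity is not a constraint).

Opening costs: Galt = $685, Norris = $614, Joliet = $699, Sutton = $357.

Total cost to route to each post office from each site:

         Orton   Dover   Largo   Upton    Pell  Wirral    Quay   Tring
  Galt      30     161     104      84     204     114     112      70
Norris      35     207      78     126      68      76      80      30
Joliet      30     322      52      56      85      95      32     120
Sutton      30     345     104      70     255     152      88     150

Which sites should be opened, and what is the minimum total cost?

For any fixed open set, each post office goes to its cheapest open site; total = fixed + service.
{Norris}: Orton→Norris 35, Dover→Norris 207, Largo→Norris 78, Upton→Norris 126, Pell→Norris 68, Wirral→Norris 76, Quay→Norris 80, Tring→Norris 30. Service 700; fixed 614; total 1314.
{Joliet}: service 792 + fixed 699 = 1491
{Sutton}: service 1194 + fixed 357 = 1551
{Galt, Norris, Joliet, Sutton}: service 505 + fixed 2355 = 2860
No other subset beats 1314.

Open Norris only; minimum total cost 1314.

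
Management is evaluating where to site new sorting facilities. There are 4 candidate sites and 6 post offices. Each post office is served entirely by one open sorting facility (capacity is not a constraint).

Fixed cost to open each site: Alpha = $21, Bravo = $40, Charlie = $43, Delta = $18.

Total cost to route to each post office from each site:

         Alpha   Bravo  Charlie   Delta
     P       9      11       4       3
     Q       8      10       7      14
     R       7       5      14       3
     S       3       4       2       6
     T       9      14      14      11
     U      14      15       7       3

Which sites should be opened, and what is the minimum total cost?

For any fixed open set, each post office goes to its cheapest open site; total = fixed + service.
{Delta}: P→Delta 3, Q→Delta 14, R→Delta 3, S→Delta 6, T→Delta 11, U→Delta 3. Service 40; fixed 18; total 58.
{Alpha, Delta}: service 29 + fixed 39 = 68
{Alpha}: P→Alpha 9, Q→Alpha 8, R→Alpha 7, S→Alpha 3, T→Alpha 9, U→Alpha 14. Service 50; fixed 21; total 71.
{Alpha, Bravo, Charlie, Delta}: service 27 + fixed 122 = 149
No other subset beats 58.

Open Delta only; minimum total cost 58.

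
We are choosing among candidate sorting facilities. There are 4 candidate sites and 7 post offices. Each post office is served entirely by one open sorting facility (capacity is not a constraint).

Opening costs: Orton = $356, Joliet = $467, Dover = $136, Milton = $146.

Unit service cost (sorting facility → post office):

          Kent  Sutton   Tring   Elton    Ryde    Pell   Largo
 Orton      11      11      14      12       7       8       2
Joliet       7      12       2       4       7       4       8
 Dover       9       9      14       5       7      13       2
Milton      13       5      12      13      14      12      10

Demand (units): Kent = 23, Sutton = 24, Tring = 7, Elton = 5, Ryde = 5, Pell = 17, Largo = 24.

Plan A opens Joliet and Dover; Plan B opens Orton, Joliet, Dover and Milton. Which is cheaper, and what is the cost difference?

Plan A is cheaper by 406.

Plan A: {Joliet, Dover}: Kent→Joliet 7·23=161, Sutton→Dover 9·24=216, Tring→Joliet 2·7=14, Elton→Joliet 4·5=20, Ryde→Joliet 7·5=35, Pell→Joliet 4·17=68, Largo→Dover 2·24=48. Service 562; fixed 603; total 1165.
Plan B: {Orton, Joliet, Dover, Milton}: Kent→Joliet 7·23=161, Sutton→Milton 5·24=120, Tring→Joliet 2·7=14, Elton→Joliet 4·5=20, Ryde→Orton 7·5=35, Pell→Joliet 4·17=68, Largo→Orton 2·24=48. Service 466; fixed 1105; total 1571.
Difference: |1165 − 1571| = 406.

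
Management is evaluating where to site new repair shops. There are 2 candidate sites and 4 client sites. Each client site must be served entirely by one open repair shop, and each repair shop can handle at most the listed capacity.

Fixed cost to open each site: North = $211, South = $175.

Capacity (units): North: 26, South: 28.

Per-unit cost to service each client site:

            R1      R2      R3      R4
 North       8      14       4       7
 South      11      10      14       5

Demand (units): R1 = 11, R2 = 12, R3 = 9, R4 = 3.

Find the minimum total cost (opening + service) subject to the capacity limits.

Minimum total cost: 645

Open {North, South}: R1→North 8·11=88, R2→South 10·12=120, R3→North 4·9=36, R4→South 5·3=15.
Loads: North carries 20/26, South carries 15/28. Service 259; fixed 386; total 645.
Next best feasible plan costs 651.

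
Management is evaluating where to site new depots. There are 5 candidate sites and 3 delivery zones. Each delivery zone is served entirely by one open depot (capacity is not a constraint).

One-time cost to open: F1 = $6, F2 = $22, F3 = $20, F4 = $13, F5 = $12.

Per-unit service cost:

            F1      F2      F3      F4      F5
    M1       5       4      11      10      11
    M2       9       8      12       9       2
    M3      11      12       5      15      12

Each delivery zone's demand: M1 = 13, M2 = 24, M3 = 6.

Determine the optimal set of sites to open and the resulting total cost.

For any fixed open set, each delivery zone goes to its cheapest open site; total = fixed + service.
{F1, F3, F5}: M1→F1 5·13=65, M2→F5 2·24=48, M3→F3 5·6=30. Service 143; fixed 38; total 181.
{F2, F3, F5}: M1→F2 4·13=52, M2→F5 2·24=48, M3→F3 5·6=30. Service 130; fixed 54; total 184.
{F1, F2, F3, F5}: service 130 + fixed 60 = 190
{F1, F2, F3, F4, F5}: M1→F2 4·13=52, M2→F5 2·24=48, M3→F3 5·6=30. Service 130; fixed 73; total 203.
No other subset beats 181.

Open F1, F3 and F5; minimum total cost 181.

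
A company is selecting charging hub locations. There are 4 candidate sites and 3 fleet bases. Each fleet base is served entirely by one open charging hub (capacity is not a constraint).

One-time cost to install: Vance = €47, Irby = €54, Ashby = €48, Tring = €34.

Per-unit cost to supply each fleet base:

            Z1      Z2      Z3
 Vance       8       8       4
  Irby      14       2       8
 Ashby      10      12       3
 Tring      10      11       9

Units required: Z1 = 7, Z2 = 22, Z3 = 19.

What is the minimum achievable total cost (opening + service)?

For any fixed open set, each fleet base goes to its cheapest open site; total = fixed + service.
{Irby, Ashby}: Z1→Ashby 10·7=70, Z2→Irby 2·22=44, Z3→Ashby 3·19=57. Service 171; fixed 102; total 273.
{Vance, Irby}: service 176 + fixed 101 = 277
{Vance, Irby, Ashby}: Z1→Vance 8·7=56, Z2→Irby 2·22=44, Z3→Ashby 3·19=57. Service 157; fixed 149; total 306.
{Vance, Irby, Ashby, Tring}: service 157 + fixed 183 = 340
(All 15 nonempty subsets were checked; Irby and Ashby is lowest.)

Minimum total cost: 273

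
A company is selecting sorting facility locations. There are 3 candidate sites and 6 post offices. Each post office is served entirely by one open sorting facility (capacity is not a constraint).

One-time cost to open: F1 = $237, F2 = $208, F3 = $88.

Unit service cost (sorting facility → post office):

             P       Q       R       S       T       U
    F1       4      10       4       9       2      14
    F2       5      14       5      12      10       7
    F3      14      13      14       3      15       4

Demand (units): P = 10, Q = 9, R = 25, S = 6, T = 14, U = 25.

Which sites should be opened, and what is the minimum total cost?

Open F1 and F3; minimum total cost 701.

For any fixed open set, each post office goes to its cheapest open site; total = fixed + service.
{F1, F3}: P→F1 4·10=40, Q→F1 10·9=90, R→F1 4·25=100, S→F3 3·6=18, T→F1 2·14=28, U→F3 4·25=100. Service 376; fixed 325; total 701.
{F2, F3}: P→F2 5·10=50, Q→F3 13·9=117, R→F2 5·25=125, S→F3 3·6=18, T→F2 10·14=140, U→F3 4·25=100. Service 550; fixed 296; total 846.
{F2}: service 688 + fixed 208 = 896
{F1, F2, F3}: service 376 + fixed 533 = 909
No other subset beats 701.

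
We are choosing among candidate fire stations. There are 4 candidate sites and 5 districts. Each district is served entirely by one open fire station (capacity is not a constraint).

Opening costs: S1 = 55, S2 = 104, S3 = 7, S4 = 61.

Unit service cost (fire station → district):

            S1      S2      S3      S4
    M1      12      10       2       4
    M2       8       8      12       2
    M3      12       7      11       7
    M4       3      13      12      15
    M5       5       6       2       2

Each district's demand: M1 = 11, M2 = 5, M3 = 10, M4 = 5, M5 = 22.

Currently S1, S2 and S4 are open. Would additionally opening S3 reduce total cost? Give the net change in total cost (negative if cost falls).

Yes — net change −15 (cost falls by 15).

Current service cost with {S1, S2, S4}: 183.
Adding S3: each district re-picks its cheapest; new service cost 161, saving 22.
Extra fixed cost: 7. Net change = 7 − 22 = -15.
(Totals: 403 → 388.)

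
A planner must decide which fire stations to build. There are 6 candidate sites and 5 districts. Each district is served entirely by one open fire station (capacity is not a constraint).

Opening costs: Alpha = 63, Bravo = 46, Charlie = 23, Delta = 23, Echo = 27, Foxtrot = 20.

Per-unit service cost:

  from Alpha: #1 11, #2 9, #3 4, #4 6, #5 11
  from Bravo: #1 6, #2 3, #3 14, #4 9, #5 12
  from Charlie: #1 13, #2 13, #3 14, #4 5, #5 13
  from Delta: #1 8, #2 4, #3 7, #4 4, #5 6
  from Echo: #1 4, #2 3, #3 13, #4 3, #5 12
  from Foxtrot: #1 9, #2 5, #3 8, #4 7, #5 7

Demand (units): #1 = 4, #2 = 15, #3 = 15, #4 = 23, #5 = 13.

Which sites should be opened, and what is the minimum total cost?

For any fixed open set, each district goes to its cheapest open site; total = fixed + service.
{Delta, Echo}: #1→Echo 4·4=16, #2→Echo 3·15=45, #3→Delta 7·15=105, #4→Echo 3·23=69, #5→Delta 6·13=78. Service 313; fixed 50; total 363.
{Alpha, Delta, Echo}: service 268 + fixed 113 = 381
{Delta, Echo, Foxtrot}: #1→Echo 4·4=16, #2→Echo 3·15=45, #3→Delta 7·15=105, #4→Echo 3·23=69, #5→Delta 6·13=78. Service 313; fixed 70; total 383.
{Alpha, Bravo, Charlie, Delta, Echo, Foxtrot}: #1→Echo 4·4=16, #2→Bravo 3·15=45, #3→Alpha 4·15=60, #4→Echo 3·23=69, #5→Delta 6·13=78. Service 268; fixed 202; total 470.
No other subset beats 363.

Open Delta and Echo; minimum total cost 363.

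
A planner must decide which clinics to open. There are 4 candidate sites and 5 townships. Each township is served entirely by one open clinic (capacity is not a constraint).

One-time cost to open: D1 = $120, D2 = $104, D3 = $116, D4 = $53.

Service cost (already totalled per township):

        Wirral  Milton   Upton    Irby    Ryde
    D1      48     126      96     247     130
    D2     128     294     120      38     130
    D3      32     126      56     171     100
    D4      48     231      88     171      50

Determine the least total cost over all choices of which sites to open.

Minimum total cost: 572

For any fixed open set, each township goes to its cheapest open site; total = fixed + service.
{D2, D3}: Wirral→D3 32, Milton→D3 126, Upton→D3 56, Irby→D2 38, Ryde→D3 100. Service 352; fixed 220; total 572.
{D2, D3, D4}: Wirral→D3 32, Milton→D3 126, Upton→D3 56, Irby→D2 38, Ryde→D4 50. Service 302; fixed 273; total 575.
{D3}: service 485 + fixed 116 = 601
{D1, D2, D3, D4}: service 302 + fixed 393 = 695
No other subset beats 572.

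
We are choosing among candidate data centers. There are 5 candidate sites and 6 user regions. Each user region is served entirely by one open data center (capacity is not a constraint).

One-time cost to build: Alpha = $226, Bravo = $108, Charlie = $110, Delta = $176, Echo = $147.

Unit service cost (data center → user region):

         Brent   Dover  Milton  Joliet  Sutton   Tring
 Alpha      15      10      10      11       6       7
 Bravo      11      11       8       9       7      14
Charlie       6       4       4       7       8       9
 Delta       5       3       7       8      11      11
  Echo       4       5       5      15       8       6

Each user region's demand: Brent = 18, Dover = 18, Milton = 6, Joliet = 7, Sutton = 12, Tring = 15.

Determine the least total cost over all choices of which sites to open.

For any fixed open set, each user region goes to its cheapest open site; total = fixed + service.
{Charlie}: Brent→Charlie 6·18=108, Dover→Charlie 4·18=72, Milton→Charlie 4·6=24, Joliet→Charlie 7·7=49, Sutton→Charlie 8·12=96, Tring→Charlie 9·15=135. Service 484; fixed 110; total 594.
{Echo}: service 483 + fixed 147 = 630
{Charlie, Echo}: service 403 + fixed 257 = 660
{Alpha, Bravo, Charlie, Delta, Echo}: service 361 + fixed 767 = 1128
No other subset beats 594.

Minimum total cost: 594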